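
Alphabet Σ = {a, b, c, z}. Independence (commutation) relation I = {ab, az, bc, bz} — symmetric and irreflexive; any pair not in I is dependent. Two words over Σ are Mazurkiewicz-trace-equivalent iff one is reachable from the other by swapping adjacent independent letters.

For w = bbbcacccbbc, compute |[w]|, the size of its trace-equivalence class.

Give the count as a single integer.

462

drop 0:b onto floor
drop 1:b onto {0:b}
drop 2:b onto {1:b}
drop 3:c onto floor
drop 4:a onto {3:c}
drop 5:c onto {4:a}
drop 6:c onto {5:c}
drop 7:c onto {6:c}
drop 8:b onto {2:b}
drop 9:b onto {8:b}
drop 10:c onto {7:c}
ground layer = {0:b, 3:c}
drop-orders for the pieces not yet dropped (sum over which currently-grounded one goes next):
  1 to go: {9} 1  {10} 1
  2 to go: {7,10} 1  {8,9} 1  {9,10} 2
  3 to go: {2,8,9} 1  {6,7,10} 1  {7,9,10} 3  {8,9,10} 3
  4 to go: {1,2,8,9} 1  {2,8,9,10} 4  {5,6,7,10} 1  {6,7,9,10} 4  {7,8,9,10} 6
  5 to go: {0,1,2,8,9} 1  {1,2,8,9,10} 5  {2,7,8,9,10} 10  {4,5,6,7,10} 1  {5,6,7,9,10} 5  {6,7,8,9,10} 10
  6 to go: {0,1,2,8,9,10} 6  {1,2,7,8,9,10} 15  {2,6,7,8,9,10} 20  {3,4,5,6,7,10} 1  {4,5,6,7,9,10} 6  {5,6,7,8,9,10} 15
  7 to go: {0,1,2,7,8,9,10} 21  {1,2,6,7,8,9,10} 35  {2,5,6,7,8,9,10} 35  {3,4,5,6,7,9,10} 7  {4,5,6,7,8,9,10} 21
  8 to go: {0,1,2,6,7,8,9,10} 56  {1,2,5,6,7,8,9,10} 70  {2,4,5,6,7,8,9,10} 56  {3,4,5,6,7,8,9,10} 28
  9 to go: {0,1,2,5,6,7,8,9,10} 126  {1,2,4,5,6,7,8,9,10} 126  {2,3,4,5,6,7,8,9,10} 84
  if 0:b drops first: 210 orders
  if 3:c drops first: 252 orders
heap linearizations: 462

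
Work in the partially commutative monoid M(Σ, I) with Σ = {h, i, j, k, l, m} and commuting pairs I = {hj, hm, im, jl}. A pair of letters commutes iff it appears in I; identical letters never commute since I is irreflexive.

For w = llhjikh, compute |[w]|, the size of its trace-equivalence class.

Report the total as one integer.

4

#0=l has no predecessor
#1=l depends on [0:l]
#2=h depends on [1:l]
#3=j has no predecessor
#4=i depends on [2:h, 3:j]
#5=k depends on [4:i]
#6=h depends on [5:k]
sources: [0:l, 3:j]
N(rest) = Σ N(rest − s) over sources s of rest; N(one piece) = 1:
  size 1 → [6]=1
  size 2 → [5,6]=1
  size 3 → [4,5,6]=1
  size 4 → [2,4,5,6]=1  [3,4,5,6]=1
  size 5 → [1,2,4,5,6]=1  [2,3,4,5,6]=2
  first=0(l) contributes 3
  first=3(j) contributes 1
|[w]| = 4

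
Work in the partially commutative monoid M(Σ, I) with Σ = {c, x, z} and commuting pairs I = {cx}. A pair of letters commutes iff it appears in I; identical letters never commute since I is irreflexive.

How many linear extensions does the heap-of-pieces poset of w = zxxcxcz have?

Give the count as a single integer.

drop 0:z onto floor
drop 1:x onto {0:z}
drop 2:x onto {1:x}
drop 3:c onto {0:z}
drop 4:x onto {2:x}
drop 5:c onto {3:c}
drop 6:z onto {4:x, 5:c}
ground layer = {0:z}
drop-orders for the pieces not yet dropped (sum over which currently-grounded one goes next):
  1 to go: {6} 1
  2 to go: {4,6} 1  {5,6} 1
  3 to go: {2,4,6} 1  {3,5,6} 1  {4,5,6} 2
  4 to go: {1,2,4,6} 1  {2,4,5,6} 3  {3,4,5,6} 3
  5 to go: {1,2,4,5,6} 4  {2,3,4,5,6} 6
  if 0:z drops first: 10 orders

10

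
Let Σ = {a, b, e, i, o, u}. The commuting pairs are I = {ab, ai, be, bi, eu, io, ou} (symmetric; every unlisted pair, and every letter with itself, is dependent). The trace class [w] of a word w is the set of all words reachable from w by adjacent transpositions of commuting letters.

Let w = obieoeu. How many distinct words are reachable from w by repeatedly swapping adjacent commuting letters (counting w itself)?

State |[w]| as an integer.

18

drop 0:o onto floor
drop 1:b onto {0:o}
drop 2:i onto floor
drop 3:e onto {0:o, 2:i}
drop 4:o onto {1:b, 3:e}
drop 5:e onto {4:o}
drop 6:u onto {1:b, 2:i}
ground layer = {0:o, 2:i}
drop-orders for the pieces not yet dropped (sum over which currently-grounded one goes next):
  1 to go: {5} 1  {6} 1
  2 to go: {4,5} 1  {5,6} 2
  3 to go: {3,4,5} 1  {4,5,6} 3
  4 to go: {1,4,5,6} 3  {3,4,5,6} 4
  5 to go: {1,3,4,5,6} 7  {2,3,4,5,6} 4
  if 0:o drops first: 11 orders
  if 2:i drops first: 7 orders
heap linearizations: 18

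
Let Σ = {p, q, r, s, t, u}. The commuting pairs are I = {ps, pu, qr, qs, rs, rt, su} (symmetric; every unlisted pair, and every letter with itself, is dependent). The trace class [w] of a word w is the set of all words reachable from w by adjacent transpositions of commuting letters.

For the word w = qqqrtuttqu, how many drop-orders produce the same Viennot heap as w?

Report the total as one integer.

piece 0:q — minimal
piece 1:q rests on {0:q}
piece 2:q rests on {1:q}
piece 3:r — minimal
piece 4:t rests on {2:q}
piece 5:u rests on {3:r, 4:t}
piece 6:t rests on {5:u}
piece 7:t rests on {6:t}
piece 8:q rests on {7:t}
piece 9:u rests on {8:q}
minimal pieces: {0:q, 3:r}
ways to finish when only these pieces remain (= sum over removing one remaining piece with nothing left below it):
  1 left: {9}→1
  2 left: {8,9}→1
  3 left: {7,8,9}→1
  4 left: {6,7,8,9}→1
  5 left: {5,6,7,8,9}→1
  6 left: {3,5,6,7,8,9}→1  {4,5,6,7,8,9}→1
  7 left: {2,4,5,6,7,8,9}→1  {3,4,5,6,7,8,9}→2
  8 left: {1,2,4,5,6,7,8,9}→1  {2,3,4,5,6,7,8,9}→3
  placing 0:q first → 4 extensions
  placing 3:r first → 1 extensions
total linear extensions = 5

5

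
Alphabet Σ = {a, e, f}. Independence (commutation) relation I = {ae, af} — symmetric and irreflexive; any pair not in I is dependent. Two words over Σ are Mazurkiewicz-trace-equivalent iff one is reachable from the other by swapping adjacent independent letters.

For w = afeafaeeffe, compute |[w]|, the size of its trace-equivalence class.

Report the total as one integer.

165

drop 0:a onto floor
drop 1:f onto floor
drop 2:e onto {1:f}
drop 3:a onto {0:a}
drop 4:f onto {2:e}
drop 5:a onto {3:a}
drop 6:e onto {4:f}
drop 7:e onto {6:e}
drop 8:f onto {7:e}
drop 9:f onto {8:f}
drop 10:e onto {9:f}
ground layer = {0:a, 1:f}
drop-orders for the pieces not yet dropped (sum over which currently-grounded one goes next):
  1 to go: {5} 1  {10} 1
  2 to go: {3,5} 1  {5,10} 2  {9,10} 1
  3 to go: {0,3,5} 1  {3,5,10} 3  {5,9,10} 3  {8,9,10} 1
  4 to go: {0,3,5,10} 4  {3,5,9,10} 6  {5,8,9,10} 4  {7,8,9,10} 1
  5 to go: {0,3,5,9,10} 10  {3,5,8,9,10} 10  {5,7,8,9,10} 5  {6,7,8,9,10} 1
  6 to go: {0,3,5,8,9,10} 20  {3,5,7,8,9,10} 15  {4,6,7,8,9,10} 1  {5,6,7,8,9,10} 6
  7 to go: {0,3,5,7,8,9,10} 35  {2,4,6,7,8,9,10} 1  {3,5,6,7,8,9,10} 21  {4,5,6,7,8,9,10} 7
  8 to go: {0,3,5,6,7,8,9,10} 56  {1,2,4,6,7,8,9,10} 1  {2,4,5,6,7,8,9,10} 8  {3,4,5,6,7,8,9,10} 28
  9 to go: {0,3,4,5,6,7,8,9,10} 84  {1,2,4,5,6,7,8,9,10} 9  {2,3,4,5,6,7,8,9,10} 36
  if 0:a drops first: 45 orders
  if 1:f drops first: 120 orders
heap linearizations: 165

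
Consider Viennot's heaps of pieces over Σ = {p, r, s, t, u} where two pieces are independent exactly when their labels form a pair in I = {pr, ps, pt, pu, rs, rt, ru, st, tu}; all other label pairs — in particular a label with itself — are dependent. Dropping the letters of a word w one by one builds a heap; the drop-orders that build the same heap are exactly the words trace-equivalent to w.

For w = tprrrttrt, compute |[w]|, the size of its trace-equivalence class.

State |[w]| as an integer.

630

drop 0:t onto floor
drop 1:p onto floor
drop 2:r onto floor
drop 3:r onto {2:r}
drop 4:r onto {3:r}
drop 5:t onto {0:t}
drop 6:t onto {5:t}
drop 7:r onto {4:r}
drop 8:t onto {6:t}
ground layer = {0:t, 1:p, 2:r}
drop-orders for the pieces not yet dropped (sum over which currently-grounded one goes next):
  1 to go: {1} 1  {7} 1  {8} 1
  2 to go: {1,7} 2  {1,8} 2  {4,7} 1  {6,8} 1  {7,8} 2
  3 to go: {1,4,7} 3  {1,6,8} 3  {1,7,8} 6  {3,4,7} 1  {4,7,8} 3  {5,6,8} 1  {6,7,8} 3
  4 to go: {0,5,6,8} 1  {1,3,4,7} 4  {1,4,7,8} 12  {1,5,6,8} 4  {1,6,7,8} 12  {2,3,4,7} 1  {3,4,7,8} 4  {4,6,7,8} 6  {5,6,7,8} 4
  5 to go: {0,1,5,6,8} 5  {0,5,6,7,8} 5  {1,2,3,4,7} 5  {1,3,4,7,8} 20  {1,4,6,7,8} 30  {1,5,6,7,8} 20  {2,3,4,7,8} 5  {3,4,6,7,8} 10  {4,5,6,7,8} 10
  6 to go: {0,1,5,6,7,8} 30  {0,4,5,6,7,8} 15  {1,2,3,4,7,8} 30  {1,3,4,6,7,8} 60  {1,4,5,6,7,8} 60  {2,3,4,6,7,8} 15  {3,4,5,6,7,8} 20
  7 to go: {0,1,4,5,6,7,8} 105  {0,3,4,5,6,7,8} 35  {1,2,3,4,6,7,8} 105  {1,3,4,5,6,7,8} 140  {2,3,4,5,6,7,8} 35
  if 0:t drops first: 280 orders
  if 1:p drops first: 70 orders
  if 2:r drops first: 280 orders
heap linearizations: 630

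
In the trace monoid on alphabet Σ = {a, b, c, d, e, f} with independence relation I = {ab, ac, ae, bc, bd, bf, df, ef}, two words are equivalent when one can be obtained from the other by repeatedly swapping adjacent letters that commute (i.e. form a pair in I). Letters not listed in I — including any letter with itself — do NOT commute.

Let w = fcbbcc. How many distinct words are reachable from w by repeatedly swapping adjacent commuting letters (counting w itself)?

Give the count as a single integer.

15

#0=f has no predecessor
#1=c depends on [0:f]
#2=b has no predecessor
#3=b depends on [2:b]
#4=c depends on [1:c]
#5=c depends on [4:c]
sources: [0:f, 2:b]
N(rest) = Σ N(rest − s) over sources s of rest; N(one piece) = 1:
  size 1 → [3]=1  [5]=1
  size 2 → [2,3]=1  [3,5]=2  [4,5]=1
  size 3 → [1,4,5]=1  [2,3,5]=3  [3,4,5]=3
  size 4 → [0,1,4,5]=1  [1,3,4,5]=4  [2,3,4,5]=6
  first=0(f) contributes 10
  first=2(b) contributes 5
|[w]| = 15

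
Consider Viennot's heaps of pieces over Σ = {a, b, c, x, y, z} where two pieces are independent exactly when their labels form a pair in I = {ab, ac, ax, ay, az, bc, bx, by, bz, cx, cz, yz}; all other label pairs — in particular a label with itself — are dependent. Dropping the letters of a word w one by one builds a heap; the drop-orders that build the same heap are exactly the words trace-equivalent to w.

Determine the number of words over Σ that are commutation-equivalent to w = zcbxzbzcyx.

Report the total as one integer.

drop 0:z onto floor
drop 1:c onto floor
drop 2:b onto floor
drop 3:x onto {0:z}
drop 4:z onto {3:x}
drop 5:b onto {2:b}
drop 6:z onto {4:z}
drop 7:c onto {1:c}
drop 8:y onto {3:x, 7:c}
drop 9:x onto {6:z, 8:y}
ground layer = {0:z, 1:c, 2:b}
drop-orders for the pieces not yet dropped (sum over which currently-grounded one goes next):
  1 to go: {5} 1  {9} 1
  2 to go: {2,5} 1  {5,9} 2  {6,9} 1  {8,9} 1
  3 to go: {2,5,9} 3  {4,6,9} 1  {5,6,9} 3  {5,8,9} 3  {6,8,9} 2  {7,8,9} 1
  4 to go: {1,7,8,9} 1  {2,5,6,9} 6  {2,5,8,9} 6  {4,5,6,9} 4  {4,6,8,9} 3  {5,6,8,9} 8  {5,7,8,9} 4  {6,7,8,9} 3
  5 to go: {1,5,7,8,9} 5  {1,6,7,8,9} 4  {2,4,5,6,9} 10  {2,5,6,8,9} 20  {2,5,7,8,9} 10  {3,4,6,8,9} 3  {4,5,6,8,9} 15  {4,6,7,8,9} 6  {5,6,7,8,9} 15
  6 to go: {0,3,4,6,8,9} 3  {1,2,5,7,8,9} 15  {1,4,6,7,8,9} 10  {1,5,6,7,8,9} 24  {2,4,5,6,8,9} 45  {2,5,6,7,8,9} 45  {3,4,5,6,8,9} 18  {3,4,6,7,8,9} 9  {4,5,6,7,8,9} 36
  7 to go: {0,3,4,5,6,8,9} 21  {0,3,4,6,7,8,9} 12  {1,2,5,6,7,8,9} 84  {1,3,4,6,7,8,9} 19  {1,4,5,6,7,8,9} 70  {2,3,4,5,6,8,9} 63  {2,4,5,6,7,8,9} 126  {3,4,5,6,7,8,9} 63
  8 to go: {0,1,3,4,6,7,8,9} 31  {0,2,3,4,5,6,8,9} 84  {0,3,4,5,6,7,8,9} 96  {1,2,4,5,6,7,8,9} 280  {1,3,4,5,6,7,8,9} 152  {2,3,4,5,6,7,8,9} 252
  if 0:z drops first: 684 orders
  if 1:c drops first: 432 orders
  if 2:b drops first: 279 orders
heap linearizations: 1395

1395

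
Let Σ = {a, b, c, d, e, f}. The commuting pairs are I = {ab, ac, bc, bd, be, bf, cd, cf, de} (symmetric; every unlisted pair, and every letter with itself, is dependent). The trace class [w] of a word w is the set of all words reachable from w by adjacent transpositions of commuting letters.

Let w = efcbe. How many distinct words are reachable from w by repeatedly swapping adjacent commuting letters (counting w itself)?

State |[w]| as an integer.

10

0(e) covers ∅
1(f) covers 0:e
2(c) covers 0:e
3(b) covers ∅
4(e) covers 1:f, 2:c
floor of heap: 0:e, 3:b
completions by unplaced set U, small U first (add the entries for U minus each lowest piece of U):
  |U|=1: {3}:1  {4}:1
  |U|=2: {1,4}:1  {2,4}:1  {3,4}:2
  |U|=3: {1,2,4}:2  {1,3,4}:3  {2,3,4}:3
  start at 0(e): 8
  start at 3(b): 2
sum over floor = 10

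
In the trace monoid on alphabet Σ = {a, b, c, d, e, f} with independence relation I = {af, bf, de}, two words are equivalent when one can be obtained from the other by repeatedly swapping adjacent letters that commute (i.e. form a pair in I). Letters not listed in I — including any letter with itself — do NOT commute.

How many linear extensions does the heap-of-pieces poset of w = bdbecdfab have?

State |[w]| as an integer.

#0=b has no predecessor
#1=d depends on [0:b]
#2=b depends on [1:d]
#3=e depends on [2:b]
#4=c depends on [3:e]
#5=d depends on [4:c]
#6=f depends on [5:d]
#7=a depends on [5:d]
#8=b depends on [7:a]
sources: [0:b]
N(rest) = Σ N(rest − s) over sources s of rest; N(one piece) = 1:
  size 1 → [6]=1  [8]=1
  size 2 → [6,8]=2  [7,8]=1
  size 3 → [6,7,8]=3
  size 4 → [5,6,7,8]=3
  size 5 → [4,5,6,7,8]=3
  size 6 → [3,4,5,6,7,8]=3
  size 7 → [2,3,4,5,6,7,8]=3
  first=0(b) contributes 3

3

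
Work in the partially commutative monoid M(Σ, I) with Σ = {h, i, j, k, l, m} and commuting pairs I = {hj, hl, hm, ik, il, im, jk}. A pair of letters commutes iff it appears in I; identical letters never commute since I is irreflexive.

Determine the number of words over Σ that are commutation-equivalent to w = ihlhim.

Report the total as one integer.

drop 0:i onto floor
drop 1:h onto {0:i}
drop 2:l onto floor
drop 3:h onto {1:h}
drop 4:i onto {3:h}
drop 5:m onto {2:l}
ground layer = {0:i, 2:l}
drop-orders for the pieces not yet dropped (sum over which currently-grounded one goes next):
  1 to go: {4} 1  {5} 1
  2 to go: {2,5} 1  {3,4} 1  {4,5} 2
  3 to go: {1,3,4} 1  {2,4,5} 3  {3,4,5} 3
  4 to go: {0,1,3,4} 1  {1,3,4,5} 4  {2,3,4,5} 6
  if 0:i drops first: 10 orders
  if 2:l drops first: 5 orders
heap linearizations: 15

15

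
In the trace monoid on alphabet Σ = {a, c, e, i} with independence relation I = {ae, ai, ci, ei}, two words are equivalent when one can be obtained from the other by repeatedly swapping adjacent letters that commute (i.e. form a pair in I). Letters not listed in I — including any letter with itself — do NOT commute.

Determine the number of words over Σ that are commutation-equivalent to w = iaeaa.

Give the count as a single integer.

drop 0:i onto floor
drop 1:a onto floor
drop 2:e onto floor
drop 3:a onto {1:a}
drop 4:a onto {3:a}
ground layer = {0:i, 1:a, 2:e}
drop-orders for the pieces not yet dropped (sum over which currently-grounded one goes next):
  1 to go: {0} 1  {2} 1  {4} 1
  2 to go: {0,2} 2  {0,4} 2  {2,4} 2  {3,4} 1
  3 to go: {0,2,4} 6  {0,3,4} 3  {1,3,4} 1  {2,3,4} 3
  if 0:i drops first: 4 orders
  if 1:a drops first: 12 orders
  if 2:e drops first: 4 orders
heap linearizations: 20

20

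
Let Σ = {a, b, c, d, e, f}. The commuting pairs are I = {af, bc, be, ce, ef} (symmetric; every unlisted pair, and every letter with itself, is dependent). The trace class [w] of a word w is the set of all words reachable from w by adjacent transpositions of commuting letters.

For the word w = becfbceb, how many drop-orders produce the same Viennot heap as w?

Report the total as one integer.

drop 0:b onto floor
drop 1:e onto floor
drop 2:c onto floor
drop 3:f onto {0:b, 2:c}
drop 4:b onto {3:f}
drop 5:c onto {3:f}
drop 6:e onto {1:e}
drop 7:b onto {4:b}
ground layer = {0:b, 1:e, 2:c}
drop-orders for the pieces not yet dropped (sum over which currently-grounded one goes next):
  1 to go: {5} 1  {6} 1  {7} 1
  2 to go: {1,6} 1  {4,7} 1  {5,6} 2  {5,7} 2  {6,7} 2
  3 to go: {1,5,6} 3  {1,6,7} 3  {4,5,7} 3  {4,6,7} 3  {5,6,7} 6
  4 to go: {1,4,6,7} 6  {1,5,6,7} 12  {3,4,5,7} 3  {4,5,6,7} 12
  5 to go: {0,3,4,5,7} 3  {1,4,5,6,7} 30  {2,3,4,5,7} 3  {3,4,5,6,7} 15
  6 to go: {0,2,3,4,5,7} 6  {0,3,4,5,6,7} 18  {1,3,4,5,6,7} 45  {2,3,4,5,6,7} 18
  if 0:b drops first: 63 orders
  if 1:e drops first: 42 orders
  if 2:c drops first: 63 orders
heap linearizations: 168

168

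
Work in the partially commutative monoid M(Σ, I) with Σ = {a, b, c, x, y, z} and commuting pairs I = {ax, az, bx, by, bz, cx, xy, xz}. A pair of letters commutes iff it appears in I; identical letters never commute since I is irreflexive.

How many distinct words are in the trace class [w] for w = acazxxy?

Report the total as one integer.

#0=a has no predecessor
#1=c depends on [0:a]
#2=a depends on [1:c]
#3=z depends on [1:c]
#4=x has no predecessor
#5=x depends on [4:x]
#6=y depends on [2:a, 3:z]
sources: [0:a, 4:x]
N(rest) = Σ N(rest − s) over sources s of rest; N(one piece) = 1:
  size 1 → [5]=1  [6]=1
  size 2 → [2,6]=1  [3,6]=1  [4,5]=1  [5,6]=2
  size 3 → [2,3,6]=2  [2,5,6]=3  [3,5,6]=3  [4,5,6]=3
  size 4 → [1,2,3,6]=2  [2,3,5,6]=8  [2,4,5,6]=6  [3,4,5,6]=6
  size 5 → [0,1,2,3,6]=2  [1,2,3,5,6]=10  [2,3,4,5,6]=20
  first=0(a) contributes 30
  first=4(x) contributes 12
|[w]| = 42

42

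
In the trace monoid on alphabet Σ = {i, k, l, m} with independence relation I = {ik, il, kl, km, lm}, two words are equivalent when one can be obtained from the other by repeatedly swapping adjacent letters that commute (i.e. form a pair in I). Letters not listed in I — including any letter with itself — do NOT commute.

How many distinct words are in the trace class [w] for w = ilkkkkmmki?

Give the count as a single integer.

1260

piece 0:i — minimal
piece 1:l — minimal
piece 2:k — minimal
piece 3:k rests on {2:k}
piece 4:k rests on {3:k}
piece 5:k rests on {4:k}
piece 6:m rests on {0:i}
piece 7:m rests on {6:m}
piece 8:k rests on {5:k}
piece 9:i rests on {7:m}
minimal pieces: {0:i, 1:l, 2:k}
ways to finish when only these pieces remain (= sum over removing one remaining piece with nothing left below it):
  1 left: {1}→1  {8}→1  {9}→1
  2 left: {1,8}→2  {1,9}→2  {5,8}→1  {7,9}→1  {8,9}→2
  3 left: {1,5,8}→3  {1,7,9}→3  {1,8,9}→6  {4,5,8}→1  {5,8,9}→3  {6,7,9}→1  {7,8,9}→3
  4 left: {0,6,7,9}→1  {1,4,5,8}→4  {1,5,8,9}→12  {1,6,7,9}→4  {1,7,8,9}→12  {3,4,5,8}→1  {4,5,8,9}→4  {5,7,8,9}→6  {6,7,8,9}→4
  5 left: {0,1,6,7,9}→5  {0,6,7,8,9}→5  {1,3,4,5,8}→5  {1,4,5,8,9}→20  {1,5,7,8,9}→30  {1,6,7,8,9}→20  {2,3,4,5,8}→1  {3,4,5,8,9}→5  {4,5,7,8,9}→10  {5,6,7,8,9}→10
  6 left: {0,1,6,7,8,9}→30  {0,5,6,7,8,9}→15  {1,2,3,4,5,8}→6  {1,3,4,5,8,9}→30  {1,4,5,7,8,9}→60  {1,5,6,7,8,9}→60  {2,3,4,5,8,9}→6  {3,4,5,7,8,9}→15  {4,5,6,7,8,9}→20
  7 left: {0,1,5,6,7,8,9}→105  {0,4,5,6,7,8,9}→35  {1,2,3,4,5,8,9}→42  {1,3,4,5,7,8,9}→105  {1,4,5,6,7,8,9}→140  {2,3,4,5,7,8,9}→21  {3,4,5,6,7,8,9}→35
  8 left: {0,1,4,5,6,7,8,9}→280  {0,3,4,5,6,7,8,9}→70  {1,2,3,4,5,7,8,9}→168  {1,3,4,5,6,7,8,9}→280  {2,3,4,5,6,7,8,9}→56
  placing 0:i first → 504 extensions
  placing 1:l first → 126 extensions
  placing 2:k first → 630 extensions
total linear extensions = 1260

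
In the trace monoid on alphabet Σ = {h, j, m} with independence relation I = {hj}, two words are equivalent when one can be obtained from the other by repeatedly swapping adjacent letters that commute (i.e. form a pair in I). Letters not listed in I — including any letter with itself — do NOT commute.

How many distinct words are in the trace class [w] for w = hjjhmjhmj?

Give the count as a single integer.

0(h) covers ∅
1(j) covers ∅
2(j) covers 1:j
3(h) covers 0:h
4(m) covers 2:j, 3:h
5(j) covers 4:m
6(h) covers 4:m
7(m) covers 5:j, 6:h
8(j) covers 7:m
floor of heap: 0:h, 1:j
completions by unplaced set U, small U first (add the entries for U minus each lowest piece of U):
  |U|=1: {8}:1
  |U|=2: {7,8}:1
  |U|=3: {5,7,8}:1  {6,7,8}:1
  |U|=4: {5,6,7,8}:2
  |U|=5: {4,5,6,7,8}:2
  |U|=6: {2,4,5,6,7,8}:2  {3,4,5,6,7,8}:2
  |U|=7: {0,3,4,5,6,7,8}:2  {1,2,4,5,6,7,8}:2  {2,3,4,5,6,7,8}:4
  start at 0(h): 6
  start at 1(j): 6
sum over floor = 12

12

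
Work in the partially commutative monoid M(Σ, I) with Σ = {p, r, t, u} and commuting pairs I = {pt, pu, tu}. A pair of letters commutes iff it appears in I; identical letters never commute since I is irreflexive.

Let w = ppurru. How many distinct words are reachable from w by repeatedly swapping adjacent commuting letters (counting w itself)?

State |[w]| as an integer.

3

drop 0:p onto floor
drop 1:p onto {0:p}
drop 2:u onto floor
drop 3:r onto {1:p, 2:u}
drop 4:r onto {3:r}
drop 5:u onto {4:r}
ground layer = {0:p, 2:u}
drop-orders for the pieces not yet dropped (sum over which currently-grounded one goes next):
  1 to go: {5} 1
  2 to go: {4,5} 1
  3 to go: {3,4,5} 1
  4 to go: {1,3,4,5} 1  {2,3,4,5} 1
  if 0:p drops first: 2 orders
  if 2:u drops first: 1 orders
heap linearizations: 3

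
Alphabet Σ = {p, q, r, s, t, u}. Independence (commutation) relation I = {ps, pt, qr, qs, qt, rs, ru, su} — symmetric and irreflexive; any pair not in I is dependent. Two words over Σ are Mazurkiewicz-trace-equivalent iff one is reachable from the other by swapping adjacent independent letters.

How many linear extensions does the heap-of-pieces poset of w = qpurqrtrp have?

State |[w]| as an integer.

12

#0=q has no predecessor
#1=p depends on [0:q]
#2=u depends on [1:p]
#3=r depends on [1:p]
#4=q depends on [2:u]
#5=r depends on [3:r]
#6=t depends on [2:u, 5:r]
#7=r depends on [6:t]
#8=p depends on [4:q, 7:r]
sources: [0:q]
N(rest) = Σ N(rest − s) over sources s of rest; N(one piece) = 1:
  size 1 → [8]=1
  size 2 → [4,8]=1  [7,8]=1
  size 3 → [4,7,8]=2  [6,7,8]=1
  size 4 → [4,6,7,8]=3  [5,6,7,8]=1
  size 5 → [2,4,6,7,8]=3  [3,5,6,7,8]=1  [4,5,6,7,8]=4
  size 6 → [2,4,5,6,7,8]=7  [3,4,5,6,7,8]=5
  size 7 → [2,3,4,5,6,7,8]=12
  first=0(q) contributes 12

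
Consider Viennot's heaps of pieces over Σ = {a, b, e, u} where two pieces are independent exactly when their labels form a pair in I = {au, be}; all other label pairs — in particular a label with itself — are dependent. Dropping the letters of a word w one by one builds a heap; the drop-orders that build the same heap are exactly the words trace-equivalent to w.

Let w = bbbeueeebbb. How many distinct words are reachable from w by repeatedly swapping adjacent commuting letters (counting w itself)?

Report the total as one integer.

80

0(b) covers ∅
1(b) covers 0:b
2(b) covers 1:b
3(e) covers ∅
4(u) covers 2:b, 3:e
5(e) covers 4:u
6(e) covers 5:e
7(e) covers 6:e
8(b) covers 4:u
9(b) covers 8:b
10(b) covers 9:b
floor of heap: 0:b, 3:e
completions by unplaced set U, small U first (add the entries for U minus each lowest piece of U):
  |U|=1: {7}:1  {10}:1
  |U|=2: {6,7}:1  {7,10}:2  {9,10}:1
  |U|=3: {5,6,7}:1  {6,7,10}:3  {7,9,10}:3  {8,9,10}:1
  |U|=4: {5,6,7,10}:4  {6,7,9,10}:6  {7,8,9,10}:4
  |U|=5: {5,6,7,9,10}:10  {6,7,8,9,10}:10
  |U|=6: {5,6,7,8,9,10}:20
  |U|=7: {4,5,6,7,8,9,10}:20
  |U|=8: {2,4,5,6,7,8,9,10}:20  {3,4,5,6,7,8,9,10}:20
  |U|=9: {1,2,4,5,6,7,8,9,10}:20  {2,3,4,5,6,7,8,9,10}:40
  start at 0(b): 60
  start at 3(e): 20
sum over floor = 80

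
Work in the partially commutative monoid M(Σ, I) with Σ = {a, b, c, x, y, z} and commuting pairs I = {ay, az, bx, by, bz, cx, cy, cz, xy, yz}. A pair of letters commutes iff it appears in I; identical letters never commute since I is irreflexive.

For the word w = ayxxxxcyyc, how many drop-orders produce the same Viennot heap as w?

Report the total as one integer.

1800

drop 0:a onto floor
drop 1:y onto floor
drop 2:x onto {0:a}
drop 3:x onto {2:x}
drop 4:x onto {3:x}
drop 5:x onto {4:x}
drop 6:c onto {0:a}
drop 7:y onto {1:y}
drop 8:y onto {7:y}
drop 9:c onto {6:c}
ground layer = {0:a, 1:y}
drop-orders for the pieces not yet dropped (sum over which currently-grounded one goes next):
  1 to go: {5} 1  {8} 1  {9} 1
  2 to go: {4,5} 1  {5,8} 2  {5,9} 2  {6,9} 1  {7,8} 1  {8,9} 2
  3 to go: {1,7,8} 1  {3,4,5} 1  {4,5,8} 3  {4,5,9} 3  {5,6,9} 3  {5,7,8} 3  {5,8,9} 6  {6,8,9} 3  {7,8,9} 3
  4 to go: {1,5,7,8} 4  {1,7,8,9} 4  {2,3,4,5} 1  {3,4,5,8} 4  {3,4,5,9} 4  {4,5,6,9} 6  {4,5,7,8} 6  {4,5,8,9} 12  {5,6,8,9} 12  {5,7,8,9} 12  {6,7,8,9} 6
  5 to go: {1,4,5,7,8} 10  {1,5,7,8,9} 20  {1,6,7,8,9} 10  {2,3,4,5,8} 5  {2,3,4,5,9} 5  {3,4,5,6,9} 10  {3,4,5,7,8} 10  {3,4,5,8,9} 20  {4,5,6,8,9} 30  {4,5,7,8,9} 30  {5,6,7,8,9} 30
  6 to go: {1,3,4,5,7,8} 20  {1,4,5,7,8,9} 60  {1,5,6,7,8,9} 60  {2,3,4,5,6,9} 15  {2,3,4,5,7,8} 15  {2,3,4,5,8,9} 30  {3,4,5,6,8,9} 60  {3,4,5,7,8,9} 60  {4,5,6,7,8,9} 90
  7 to go: {0,2,3,4,5,6,9} 15  {1,2,3,4,5,7,8} 35  {1,3,4,5,7,8,9} 140  {1,4,5,6,7,8,9} 210  {2,3,4,5,6,8,9} 105  {2,3,4,5,7,8,9} 105  {3,4,5,6,7,8,9} 210
  8 to go: {0,2,3,4,5,6,8,9} 120  {1,2,3,4,5,7,8,9} 280  {1,3,4,5,6,7,8,9} 560  {2,3,4,5,6,7,8,9} 420
  if 0:a drops first: 1260 orders
  if 1:y drops first: 540 orders
heap linearizations: 1800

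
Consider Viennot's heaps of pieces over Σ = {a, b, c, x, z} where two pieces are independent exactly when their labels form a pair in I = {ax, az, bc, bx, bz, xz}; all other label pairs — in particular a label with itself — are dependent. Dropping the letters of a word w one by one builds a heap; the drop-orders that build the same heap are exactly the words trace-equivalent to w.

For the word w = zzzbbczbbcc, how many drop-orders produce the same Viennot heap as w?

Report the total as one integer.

0(z) covers ∅
1(z) covers 0:z
2(z) covers 1:z
3(b) covers ∅
4(b) covers 3:b
5(c) covers 2:z
6(z) covers 5:c
7(b) covers 4:b
8(b) covers 7:b
9(c) covers 6:z
10(c) covers 9:c
floor of heap: 0:z, 3:b
completions by unplaced set U, small U first (add the entries for U minus each lowest piece of U):
  |U|=1: {8}:1  {10}:1
  |U|=2: {7,8}:1  {8,10}:2  {9,10}:1
  |U|=3: {4,7,8}:1  {6,9,10}:1  {7,8,10}:3  {8,9,10}:3
  |U|=4: {3,4,7,8}:1  {4,7,8,10}:4  {5,6,9,10}:1  {6,8,9,10}:4  {7,8,9,10}:6
  |U|=5: {2,5,6,9,10}:1  {3,4,7,8,10}:5  {4,7,8,9,10}:10  {5,6,8,9,10}:5  {6,7,8,9,10}:10
  |U|=6: {1,2,5,6,9,10}:1  {2,5,6,8,9,10}:6  {3,4,7,8,9,10}:15  {4,6,7,8,9,10}:20  {5,6,7,8,9,10}:15
  |U|=7: {0,1,2,5,6,9,10}:1  {1,2,5,6,8,9,10}:7  {2,5,6,7,8,9,10}:21  {3,4,6,7,8,9,10}:35  {4,5,6,7,8,9,10}:35
  |U|=8: {0,1,2,5,6,8,9,10}:8  {1,2,5,6,7,8,9,10}:28  {2,4,5,6,7,8,9,10}:56  {3,4,5,6,7,8,9,10}:70
  |U|=9: {0,1,2,5,6,7,8,9,10}:36  {1,2,4,5,6,7,8,9,10}:84  {2,3,4,5,6,7,8,9,10}:126
  start at 0(z): 210
  start at 3(b): 120
sum over floor = 330

330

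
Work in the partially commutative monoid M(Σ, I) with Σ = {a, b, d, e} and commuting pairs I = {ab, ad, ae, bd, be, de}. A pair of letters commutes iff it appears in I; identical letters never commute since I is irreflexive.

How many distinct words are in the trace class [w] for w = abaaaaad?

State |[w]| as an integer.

56

0(a) covers ∅
1(b) covers ∅
2(a) covers 0:a
3(a) covers 2:a
4(a) covers 3:a
5(a) covers 4:a
6(a) covers 5:a
7(d) covers ∅
floor of heap: 0:a, 1:b, 7:d
completions by unplaced set U, small U first (add the entries for U minus each lowest piece of U):
  |U|=1: {1}:1  {6}:1  {7}:1
  |U|=2: {1,6}:2  {1,7}:2  {5,6}:1  {6,7}:2
  |U|=3: {1,5,6}:3  {1,6,7}:6  {4,5,6}:1  {5,6,7}:3
  |U|=4: {1,4,5,6}:4  {1,5,6,7}:12  {3,4,5,6}:1  {4,5,6,7}:4
  |U|=5: {1,3,4,5,6}:5  {1,4,5,6,7}:20  {2,3,4,5,6}:1  {3,4,5,6,7}:5
  |U|=6: {0,2,3,4,5,6}:1  {1,2,3,4,5,6}:6  {1,3,4,5,6,7}:30  {2,3,4,5,6,7}:6
  start at 0(a): 42
  start at 1(b): 7
  start at 7(d): 7
sum over floor = 56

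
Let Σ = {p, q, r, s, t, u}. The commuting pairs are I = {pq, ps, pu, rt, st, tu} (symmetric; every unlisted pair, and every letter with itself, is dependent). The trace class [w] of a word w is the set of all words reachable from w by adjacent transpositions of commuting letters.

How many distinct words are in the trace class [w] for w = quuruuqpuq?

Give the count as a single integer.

piece 0:q — minimal
piece 1:u rests on {0:q}
piece 2:u rests on {1:u}
piece 3:r rests on {2:u}
piece 4:u rests on {3:r}
piece 5:u rests on {4:u}
piece 6:q rests on {5:u}
piece 7:p rests on {3:r}
piece 8:u rests on {6:q}
piece 9:q rests on {8:u}
minimal pieces: {0:q}
ways to finish when only these pieces remain (= sum over removing one remaining piece with nothing left below it):
  1 left: {7}→1  {9}→1
  2 left: {7,9}→2  {8,9}→1
  3 left: {6,8,9}→1  {7,8,9}→3
  4 left: {5,6,8,9}→1  {6,7,8,9}→4
  5 left: {4,5,6,8,9}→1  {5,6,7,8,9}→5
  6 left: {4,5,6,7,8,9}→6
  7 left: {3,4,5,6,7,8,9}→6
  8 left: {2,3,4,5,6,7,8,9}→6
  placing 0:q first → 6 extensions

6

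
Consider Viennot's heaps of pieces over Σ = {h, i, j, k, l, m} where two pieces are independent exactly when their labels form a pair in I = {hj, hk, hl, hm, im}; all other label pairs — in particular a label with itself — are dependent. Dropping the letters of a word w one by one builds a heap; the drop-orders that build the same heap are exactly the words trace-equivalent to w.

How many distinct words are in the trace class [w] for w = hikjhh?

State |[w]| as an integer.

6

0(h) covers ∅
1(i) covers 0:h
2(k) covers 1:i
3(j) covers 2:k
4(h) covers 1:i
5(h) covers 4:h
floor of heap: 0:h
completions by unplaced set U, small U first (add the entries for U minus each lowest piece of U):
  |U|=1: {3}:1  {5}:1
  |U|=2: {2,3}:1  {3,5}:2  {4,5}:1
  |U|=3: {2,3,5}:3  {3,4,5}:3
  |U|=4: {2,3,4,5}:6
  start at 0(h): 6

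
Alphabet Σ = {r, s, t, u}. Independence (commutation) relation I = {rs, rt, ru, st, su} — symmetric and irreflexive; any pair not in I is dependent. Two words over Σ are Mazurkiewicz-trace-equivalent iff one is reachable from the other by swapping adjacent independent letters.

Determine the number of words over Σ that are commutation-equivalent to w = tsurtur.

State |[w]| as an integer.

105

#0=t has no predecessor
#1=s has no predecessor
#2=u depends on [0:t]
#3=r has no predecessor
#4=t depends on [2:u]
#5=u depends on [4:t]
#6=r depends on [3:r]
sources: [0:t, 1:s, 3:r]
N(rest) = Σ N(rest − s) over sources s of rest; N(one piece) = 1:
  size 1 → [1]=1  [5]=1  [6]=1
  size 2 → [1,5]=2  [1,6]=2  [3,6]=1  [4,5]=1  [5,6]=2
  size 3 → [1,3,6]=3  [1,4,5]=3  [1,5,6]=6  [2,4,5]=1  [3,5,6]=3  [4,5,6]=3
  size 4 → [0,2,4,5]=1  [1,2,4,5]=4  [1,3,5,6]=12  [1,4,5,6]=12  [2,4,5,6]=4  [3,4,5,6]=6
  size 5 → [0,1,2,4,5]=5  [0,2,4,5,6]=5  [1,2,4,5,6]=20  [1,3,4,5,6]=30  [2,3,4,5,6]=10
  first=0(t) contributes 60
  first=1(s) contributes 15
  first=3(r) contributes 30
|[w]| = 105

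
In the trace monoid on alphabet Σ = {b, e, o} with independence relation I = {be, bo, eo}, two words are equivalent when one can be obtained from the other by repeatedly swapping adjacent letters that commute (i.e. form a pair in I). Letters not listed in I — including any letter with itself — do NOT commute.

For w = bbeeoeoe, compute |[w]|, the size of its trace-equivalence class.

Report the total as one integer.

420

drop 0:b onto floor
drop 1:b onto {0:b}
drop 2:e onto floor
drop 3:e onto {2:e}
drop 4:o onto floor
drop 5:e onto {3:e}
drop 6:o onto {4:o}
drop 7:e onto {5:e}
ground layer = {0:b, 2:e, 4:o}
drop-orders for the pieces not yet dropped (sum over which currently-grounded one goes next):
  1 to go: {1} 1  {6} 1  {7} 1
  2 to go: {0,1} 1  {1,6} 2  {1,7} 2  {4,6} 1  {5,7} 1  {6,7} 2
  3 to go: {0,1,6} 3  {0,1,7} 3  {1,4,6} 3  {1,5,7} 3  {1,6,7} 6  {3,5,7} 1  {4,6,7} 3  {5,6,7} 3
  4 to go: {0,1,4,6} 6  {0,1,5,7} 6  {0,1,6,7} 12  {1,3,5,7} 4  {1,4,6,7} 12  {1,5,6,7} 12  {2,3,5,7} 1  {3,5,6,7} 4  {4,5,6,7} 6
  5 to go: {0,1,3,5,7} 10  {0,1,4,6,7} 30  {0,1,5,6,7} 30  {1,2,3,5,7} 5  {1,3,5,6,7} 20  {1,4,5,6,7} 30  {2,3,5,6,7} 5  {3,4,5,6,7} 10
  6 to go: {0,1,2,3,5,7} 15  {0,1,3,5,6,7} 60  {0,1,4,5,6,7} 90  {1,2,3,5,6,7} 30  {1,3,4,5,6,7} 60  {2,3,4,5,6,7} 15
  if 0:b drops first: 105 orders
  if 2:e drops first: 210 orders
  if 4:o drops first: 105 orders
heap linearizations: 420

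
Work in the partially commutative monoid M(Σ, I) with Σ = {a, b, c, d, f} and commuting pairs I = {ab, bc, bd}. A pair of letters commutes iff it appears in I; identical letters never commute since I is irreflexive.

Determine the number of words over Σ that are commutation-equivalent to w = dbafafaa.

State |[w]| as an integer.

3

0(d) covers ∅
1(b) covers ∅
2(a) covers 0:d
3(f) covers 1:b, 2:a
4(a) covers 3:f
5(f) covers 4:a
6(a) covers 5:f
7(a) covers 6:a
floor of heap: 0:d, 1:b
completions by unplaced set U, small U first (add the entries for U minus each lowest piece of U):
  |U|=1: {7}:1
  |U|=2: {6,7}:1
  |U|=3: {5,6,7}:1
  |U|=4: {4,5,6,7}:1
  |U|=5: {3,4,5,6,7}:1
  |U|=6: {1,3,4,5,6,7}:1  {2,3,4,5,6,7}:1
  start at 0(d): 2
  start at 1(b): 1
sum over floor = 3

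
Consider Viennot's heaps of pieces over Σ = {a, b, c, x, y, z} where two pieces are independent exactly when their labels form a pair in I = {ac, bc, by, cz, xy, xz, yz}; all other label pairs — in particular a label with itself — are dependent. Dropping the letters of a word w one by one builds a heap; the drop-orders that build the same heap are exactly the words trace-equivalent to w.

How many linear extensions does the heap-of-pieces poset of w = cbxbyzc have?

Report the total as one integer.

piece 0:c — minimal
piece 1:b — minimal
piece 2:x rests on {0:c, 1:b}
piece 3:b rests on {2:x}
piece 4:y rests on {0:c}
piece 5:z rests on {3:b}
piece 6:c rests on {2:x, 4:y}
minimal pieces: {0:c, 1:b}
ways to finish when only these pieces remain (= sum over removing one remaining piece with nothing left below it):
  1 left: {5}→1  {6}→1
  2 left: {3,5}→1  {4,6}→1  {5,6}→2
  3 left: {3,5,6}→3  {4,5,6}→3
  4 left: {2,3,5,6}→3  {3,4,5,6}→6
  5 left: {1,2,3,5,6}→3  {2,3,4,5,6}→9
  placing 0:c first → 12 extensions
  placing 1:b first → 9 extensions
total linear extensions = 21

21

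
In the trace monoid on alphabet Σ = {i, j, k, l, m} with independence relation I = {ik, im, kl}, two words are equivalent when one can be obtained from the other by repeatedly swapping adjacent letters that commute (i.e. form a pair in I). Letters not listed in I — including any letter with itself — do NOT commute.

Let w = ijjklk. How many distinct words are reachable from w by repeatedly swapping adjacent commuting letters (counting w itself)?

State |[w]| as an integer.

3

0(i) covers ∅
1(j) covers 0:i
2(j) covers 1:j
3(k) covers 2:j
4(l) covers 2:j
5(k) covers 3:k
floor of heap: 0:i
completions by unplaced set U, small U first (add the entries for U minus each lowest piece of U):
  |U|=1: {4}:1  {5}:1
  |U|=2: {3,5}:1  {4,5}:2
  |U|=3: {3,4,5}:3
  |U|=4: {2,3,4,5}:3
  start at 0(i): 3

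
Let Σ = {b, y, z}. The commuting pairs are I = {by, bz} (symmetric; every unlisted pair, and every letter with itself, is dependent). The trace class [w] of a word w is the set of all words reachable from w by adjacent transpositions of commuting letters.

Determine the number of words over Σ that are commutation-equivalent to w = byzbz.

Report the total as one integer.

10

0(b) covers ∅
1(y) covers ∅
2(z) covers 1:y
3(b) covers 0:b
4(z) covers 2:z
floor of heap: 0:b, 1:y
completions by unplaced set U, small U first (add the entries for U minus each lowest piece of U):
  |U|=1: {3}:1  {4}:1
  |U|=2: {0,3}:1  {2,4}:1  {3,4}:2
  |U|=3: {0,3,4}:3  {1,2,4}:1  {2,3,4}:3
  start at 0(b): 4
  start at 1(y): 6
sum over floor = 10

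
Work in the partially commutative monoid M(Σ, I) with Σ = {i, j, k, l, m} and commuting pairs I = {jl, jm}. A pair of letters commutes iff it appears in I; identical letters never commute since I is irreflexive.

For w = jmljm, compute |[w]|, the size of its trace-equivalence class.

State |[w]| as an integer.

10

#0=j has no predecessor
#1=m has no predecessor
#2=l depends on [1:m]
#3=j depends on [0:j]
#4=m depends on [2:l]
sources: [0:j, 1:m]
N(rest) = Σ N(rest − s) over sources s of rest; N(one piece) = 1:
  size 1 → [3]=1  [4]=1
  size 2 → [0,3]=1  [2,4]=1  [3,4]=2
  size 3 → [0,3,4]=3  [1,2,4]=1  [2,3,4]=3
  first=0(j) contributes 4
  first=1(m) contributes 6
|[w]| = 10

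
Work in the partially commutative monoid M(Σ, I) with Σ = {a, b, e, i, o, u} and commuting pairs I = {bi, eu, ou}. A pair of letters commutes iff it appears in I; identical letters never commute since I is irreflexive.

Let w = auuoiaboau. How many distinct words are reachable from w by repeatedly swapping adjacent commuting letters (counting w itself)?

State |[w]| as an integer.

3

drop 0:a onto floor
drop 1:u onto {0:a}
drop 2:u onto {1:u}
drop 3:o onto {0:a}
drop 4:i onto {2:u, 3:o}
drop 5:a onto {4:i}
drop 6:b onto {5:a}
drop 7:o onto {6:b}
drop 8:a onto {7:o}
drop 9:u onto {8:a}
ground layer = {0:a}
drop-orders for the pieces not yet dropped (sum over which currently-grounded one goes next):
  1 to go: {9} 1
  2 to go: {8,9} 1
  3 to go: {7,8,9} 1
  4 to go: {6,7,8,9} 1
  5 to go: {5,6,7,8,9} 1
  6 to go: {4,5,6,7,8,9} 1
  7 to go: {2,4,5,6,7,8,9} 1  {3,4,5,6,7,8,9} 1
  8 to go: {1,2,4,5,6,7,8,9} 1  {2,3,4,5,6,7,8,9} 2
  if 0:a drops first: 3 orders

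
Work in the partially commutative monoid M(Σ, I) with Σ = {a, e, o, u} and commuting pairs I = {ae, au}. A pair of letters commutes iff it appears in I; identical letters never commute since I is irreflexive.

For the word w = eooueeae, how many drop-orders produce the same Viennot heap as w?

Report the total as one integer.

#0=e has no predecessor
#1=o depends on [0:e]
#2=o depends on [1:o]
#3=u depends on [2:o]
#4=e depends on [3:u]
#5=e depends on [4:e]
#6=a depends on [2:o]
#7=e depends on [5:e]
sources: [0:e]
N(rest) = Σ N(rest − s) over sources s of rest; N(one piece) = 1:
  size 1 → [6]=1  [7]=1
  size 2 → [5,7]=1  [6,7]=2
  size 3 → [4,5,7]=1  [5,6,7]=3
  size 4 → [3,4,5,7]=1  [4,5,6,7]=4
  size 5 → [3,4,5,6,7]=5
  size 6 → [2,3,4,5,6,7]=5
  first=0(e) contributes 5

5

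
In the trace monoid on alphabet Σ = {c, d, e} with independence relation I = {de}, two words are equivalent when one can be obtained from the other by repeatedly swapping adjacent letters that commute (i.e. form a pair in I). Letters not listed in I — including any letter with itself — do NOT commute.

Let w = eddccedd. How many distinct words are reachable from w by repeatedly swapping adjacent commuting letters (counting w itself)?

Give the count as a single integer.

drop 0:e onto floor
drop 1:d onto floor
drop 2:d onto {1:d}
drop 3:c onto {0:e, 2:d}
drop 4:c onto {3:c}
drop 5:e onto {4:c}
drop 6:d onto {4:c}
drop 7:d onto {6:d}
ground layer = {0:e, 1:d}
drop-orders for the pieces not yet dropped (sum over which currently-grounded one goes next):
  1 to go: {5} 1  {7} 1
  2 to go: {5,7} 2  {6,7} 1
  3 to go: {5,6,7} 3
  4 to go: {4,5,6,7} 3
  5 to go: {3,4,5,6,7} 3
  6 to go: {0,3,4,5,6,7} 3  {2,3,4,5,6,7} 3
  if 0:e drops first: 3 orders
  if 1:d drops first: 6 orders
heap linearizations: 9

9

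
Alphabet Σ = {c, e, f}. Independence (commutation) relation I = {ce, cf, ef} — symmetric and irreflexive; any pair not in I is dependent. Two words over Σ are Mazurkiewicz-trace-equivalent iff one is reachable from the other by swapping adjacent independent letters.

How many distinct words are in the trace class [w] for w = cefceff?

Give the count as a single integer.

piece 0:c — minimal
piece 1:e — minimal
piece 2:f — minimal
piece 3:c rests on {0:c}
piece 4:e rests on {1:e}
piece 5:f rests on {2:f}
piece 6:f rests on {5:f}
minimal pieces: {0:c, 1:e, 2:f}
ways to finish when only these pieces remain (= sum over removing one remaining piece with nothing left below it):
  1 left: {3}→1  {4}→1  {6}→1
  2 left: {0,3}→1  {1,4}→1  {3,4}→2  {3,6}→2  {4,6}→2  {5,6}→1
  3 left: {0,3,4}→3  {0,3,6}→3  {1,3,4}→3  {1,4,6}→3  {2,5,6}→1  {3,4,6}→6  {3,5,6}→3  {4,5,6}→3
  4 left: {0,1,3,4}→6  {0,3,4,6}→12  {0,3,5,6}→6  {1,3,4,6}→12  {1,4,5,6}→6  {2,3,5,6}→4  {2,4,5,6}→4  {3,4,5,6}→12
  5 left: {0,1,3,4,6}→30  {0,2,3,5,6}→10  {0,3,4,5,6}→30  {1,2,4,5,6}→10  {1,3,4,5,6}→30  {2,3,4,5,6}→20
  placing 0:c first → 60 extensions
  placing 1:e first → 60 extensions
  placing 2:f first → 90 extensions
total linear extensions = 210

210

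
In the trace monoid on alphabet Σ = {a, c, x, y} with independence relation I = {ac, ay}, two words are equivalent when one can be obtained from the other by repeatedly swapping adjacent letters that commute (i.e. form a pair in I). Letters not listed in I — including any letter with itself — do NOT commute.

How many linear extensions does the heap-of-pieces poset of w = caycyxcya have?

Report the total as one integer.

drop 0:c onto floor
drop 1:a onto floor
drop 2:y onto {0:c}
drop 3:c onto {2:y}
drop 4:y onto {3:c}
drop 5:x onto {1:a, 4:y}
drop 6:c onto {5:x}
drop 7:y onto {6:c}
drop 8:a onto {5:x}
ground layer = {0:c, 1:a}
drop-orders for the pieces not yet dropped (sum over which currently-grounded one goes next):
  1 to go: {7} 1  {8} 1
  2 to go: {6,7} 1  {7,8} 2
  3 to go: {6,7,8} 3
  4 to go: {5,6,7,8} 3
  5 to go: {1,5,6,7,8} 3  {4,5,6,7,8} 3
  6 to go: {1,4,5,6,7,8} 6  {3,4,5,6,7,8} 3
  7 to go: {1,3,4,5,6,7,8} 9  {2,3,4,5,6,7,8} 3
  if 0:c drops first: 12 orders
  if 1:a drops first: 3 orders
heap linearizations: 15

15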